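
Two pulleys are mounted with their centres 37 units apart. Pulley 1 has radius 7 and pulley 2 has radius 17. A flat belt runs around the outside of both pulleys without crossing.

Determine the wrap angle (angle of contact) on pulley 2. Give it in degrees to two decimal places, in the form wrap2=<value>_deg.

open belt: β = asin((r2−r1)/C) = asin(10/37) = 15.6804°
wrap1 = π − 2β = 148.6393°
wrap2 = π + 2β = 211.3607°

wrap2=211.36_deg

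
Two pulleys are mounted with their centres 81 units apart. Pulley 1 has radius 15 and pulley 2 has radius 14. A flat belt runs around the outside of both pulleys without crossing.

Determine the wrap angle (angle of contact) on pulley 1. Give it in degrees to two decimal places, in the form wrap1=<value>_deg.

wrap1=181.41_deg

open belt: β = asin((r2−r1)/C) = asin(-1/81) = -0.7074°
wrap1 = π − 2β = 181.4147°
wrap2 = π + 2β = 178.5853°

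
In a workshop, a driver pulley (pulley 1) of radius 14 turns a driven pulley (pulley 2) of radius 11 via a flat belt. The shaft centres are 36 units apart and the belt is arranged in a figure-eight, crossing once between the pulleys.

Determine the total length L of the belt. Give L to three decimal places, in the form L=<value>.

crossed belt: β = asin((r1+r2)/C) = asin(25/36) = 43.9830°
wrap1 = wrap2 = π + 2β = 267.9659°
tangent length = C·cosβ = 25.9037
L = (r1+r2)·wrap + 2·C·cosβ = 25·4.6769 + 2·25.9037 = 168.7295

L=168.730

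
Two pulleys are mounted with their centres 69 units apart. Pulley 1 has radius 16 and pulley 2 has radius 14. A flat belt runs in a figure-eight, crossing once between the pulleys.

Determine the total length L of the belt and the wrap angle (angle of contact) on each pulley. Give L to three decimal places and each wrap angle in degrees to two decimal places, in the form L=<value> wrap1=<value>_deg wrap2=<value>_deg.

L=245.509 wrap1=231.54_deg wrap2=231.54_deg

crossed belt: β = asin((r1+r2)/C) = asin(30/69) = 25.7715°
wrap1 = wrap2 = π + 2β = 231.5429°
tangent length = C·cosβ = 62.1369
L = (r1+r2)·wrap + 2·C·cosβ = 30·4.0412 + 2·62.1369 = 245.5095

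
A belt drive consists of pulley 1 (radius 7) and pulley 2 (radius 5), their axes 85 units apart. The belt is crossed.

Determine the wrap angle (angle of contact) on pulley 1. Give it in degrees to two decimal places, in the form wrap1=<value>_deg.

crossed belt: β = asin((r1+r2)/C) = asin(12/85) = 8.1159°
wrap1 = wrap2 = π + 2β = 196.2319°

wrap1=196.23_deg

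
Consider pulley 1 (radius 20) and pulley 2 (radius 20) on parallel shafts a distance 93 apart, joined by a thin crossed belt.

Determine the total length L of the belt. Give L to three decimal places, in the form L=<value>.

L=329.149

crossed belt: β = asin((r1+r2)/C) = asin(40/93) = 25.4744°
wrap1 = wrap2 = π + 2β = 230.9488°
tangent length = C·cosβ = 83.9583
L = (r1+r2)·wrap + 2·C·cosβ = 40·4.0308 + 2·83.9583 = 329.1493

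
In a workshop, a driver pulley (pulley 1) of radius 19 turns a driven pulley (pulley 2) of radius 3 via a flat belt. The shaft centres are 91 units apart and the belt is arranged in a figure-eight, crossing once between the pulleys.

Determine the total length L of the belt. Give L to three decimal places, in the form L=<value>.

crossed belt: β = asin((r1+r2)/C) = asin(22/91) = 13.9903°
wrap1 = wrap2 = π + 2β = 207.9807°
tangent length = C·cosβ = 88.3006
L = (r1+r2)·wrap + 2·C·cosβ = 22·3.6299 + 2·88.3006 = 256.4601

L=256.460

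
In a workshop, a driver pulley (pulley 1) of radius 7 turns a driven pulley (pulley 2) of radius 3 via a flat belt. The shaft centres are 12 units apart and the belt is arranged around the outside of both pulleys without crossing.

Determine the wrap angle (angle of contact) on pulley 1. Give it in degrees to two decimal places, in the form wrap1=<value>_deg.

open belt: β = asin((r2−r1)/C) = asin(-4/12) = -19.4712°
wrap1 = π − 2β = 218.9424°
wrap2 = π + 2β = 141.0576°

wrap1=218.94_deg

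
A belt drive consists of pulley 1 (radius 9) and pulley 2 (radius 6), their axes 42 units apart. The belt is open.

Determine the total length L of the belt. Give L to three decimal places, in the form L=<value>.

L=131.338

open belt: β = asin((r2−r1)/C) = asin(-3/42) = -4.0960°
wrap1 = π − 2β = 188.1921°
wrap2 = π + 2β = 171.8079°
tangent length = C·cosβ = 41.8927
L = r1·wrap1 + r2·wrap2 + 2·C·cosβ = 9·3.2846 + 6·2.9986 + 2·41.8927 = 131.3383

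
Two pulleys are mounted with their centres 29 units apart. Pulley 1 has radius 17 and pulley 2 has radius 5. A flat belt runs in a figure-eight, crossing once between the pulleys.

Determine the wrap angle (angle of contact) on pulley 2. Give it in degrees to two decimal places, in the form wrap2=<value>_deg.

wrap2=278.69_deg

crossed belt: β = asin((r1+r2)/C) = asin(22/29) = 49.3428°
wrap1 = wrap2 = π + 2β = 278.6855°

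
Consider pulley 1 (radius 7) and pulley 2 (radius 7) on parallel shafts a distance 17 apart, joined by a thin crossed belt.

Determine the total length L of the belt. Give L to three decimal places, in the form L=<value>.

L=90.363

crossed belt: β = asin((r1+r2)/C) = asin(14/17) = 55.4397°
wrap1 = wrap2 = π + 2β = 290.8794°
tangent length = C·cosβ = 9.6437
L = (r1+r2)·wrap + 2·C·cosβ = 14·5.0768 + 2·9.6437 = 90.3625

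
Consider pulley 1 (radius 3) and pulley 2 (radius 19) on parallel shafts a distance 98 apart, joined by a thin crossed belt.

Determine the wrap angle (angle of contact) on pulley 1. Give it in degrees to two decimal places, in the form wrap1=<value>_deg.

crossed belt: β = asin((r1+r2)/C) = asin(22/98) = 12.9729°
wrap1 = wrap2 = π + 2β = 205.9458°

wrap1=205.95_deg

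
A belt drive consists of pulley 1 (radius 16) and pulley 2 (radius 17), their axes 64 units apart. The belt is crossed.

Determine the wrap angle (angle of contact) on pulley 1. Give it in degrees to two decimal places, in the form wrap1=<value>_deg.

wrap1=242.08_deg

crossed belt: β = asin((r1+r2)/C) = asin(33/64) = 31.0392°
wrap1 = wrap2 = π + 2β = 242.0785°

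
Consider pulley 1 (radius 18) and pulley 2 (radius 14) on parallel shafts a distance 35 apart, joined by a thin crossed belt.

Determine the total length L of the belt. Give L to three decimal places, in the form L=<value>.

L=202.725

crossed belt: β = asin((r1+r2)/C) = asin(32/35) = 66.1045°
wrap1 = wrap2 = π + 2β = 312.2090°
tangent length = C·cosβ = 14.1774
L = (r1+r2)·wrap + 2·C·cosβ = 32·5.4491 + 2·14.1774 = 202.7253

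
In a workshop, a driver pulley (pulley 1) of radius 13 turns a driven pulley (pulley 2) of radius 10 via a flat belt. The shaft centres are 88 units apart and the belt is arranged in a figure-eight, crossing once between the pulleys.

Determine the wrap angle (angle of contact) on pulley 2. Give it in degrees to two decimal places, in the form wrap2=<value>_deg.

wrap2=210.30_deg

crossed belt: β = asin((r1+r2)/C) = asin(23/88) = 15.1510°
wrap1 = wrap2 = π + 2β = 210.3020°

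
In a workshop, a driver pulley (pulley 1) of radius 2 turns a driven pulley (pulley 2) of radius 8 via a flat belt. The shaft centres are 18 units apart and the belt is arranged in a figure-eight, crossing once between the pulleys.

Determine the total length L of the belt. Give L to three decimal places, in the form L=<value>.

crossed belt: β = asin((r1+r2)/C) = asin(10/18) = 33.7490°
wrap1 = wrap2 = π + 2β = 247.4980°
tangent length = C·cosβ = 14.9666
L = (r1+r2)·wrap + 2·C·cosβ = 10·4.3197 + 2·14.9666 = 73.1298

L=73.130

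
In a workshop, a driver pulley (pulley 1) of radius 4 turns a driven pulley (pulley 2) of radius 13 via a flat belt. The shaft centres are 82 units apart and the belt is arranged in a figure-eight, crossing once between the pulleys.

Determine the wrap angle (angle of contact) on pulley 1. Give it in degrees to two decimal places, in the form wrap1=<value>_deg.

wrap1=203.93_deg

crossed belt: β = asin((r1+r2)/C) = asin(17/82) = 11.9652°
wrap1 = wrap2 = π + 2β = 203.9303°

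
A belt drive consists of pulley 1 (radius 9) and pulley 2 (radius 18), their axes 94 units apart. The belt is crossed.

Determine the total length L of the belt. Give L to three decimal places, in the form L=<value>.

L=280.633

crossed belt: β = asin((r1+r2)/C) = asin(27/94) = 16.6924°
wrap1 = wrap2 = π + 2β = 213.3849°
tangent length = C·cosβ = 90.0389
L = (r1+r2)·wrap + 2·C·cosβ = 27·3.7243 + 2·90.0389 = 280.6330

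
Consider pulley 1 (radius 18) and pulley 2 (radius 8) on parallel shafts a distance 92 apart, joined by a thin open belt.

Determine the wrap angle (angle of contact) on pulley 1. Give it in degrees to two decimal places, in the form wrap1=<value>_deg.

open belt: β = asin((r2−r1)/C) = asin(-10/92) = -6.2401°
wrap1 = π − 2β = 192.4803°
wrap2 = π + 2β = 167.5197°

wrap1=192.48_deg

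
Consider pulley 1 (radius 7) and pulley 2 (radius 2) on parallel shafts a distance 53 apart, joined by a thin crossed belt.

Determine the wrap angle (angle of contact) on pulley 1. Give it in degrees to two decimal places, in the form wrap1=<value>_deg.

wrap1=199.55_deg

crossed belt: β = asin((r1+r2)/C) = asin(9/53) = 9.7768°
wrap1 = wrap2 = π + 2β = 199.5537°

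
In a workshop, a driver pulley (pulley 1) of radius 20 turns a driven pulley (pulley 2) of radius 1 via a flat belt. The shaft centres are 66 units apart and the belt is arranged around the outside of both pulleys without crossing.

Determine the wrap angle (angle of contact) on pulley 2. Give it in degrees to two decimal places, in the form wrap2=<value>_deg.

open belt: β = asin((r2−r1)/C) = asin(-19/66) = -16.7310°
wrap1 = π − 2β = 213.4620°
wrap2 = π + 2β = 146.5380°

wrap2=146.54_deg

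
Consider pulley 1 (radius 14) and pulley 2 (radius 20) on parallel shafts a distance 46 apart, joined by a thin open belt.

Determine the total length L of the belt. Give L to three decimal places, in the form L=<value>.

L=199.598

open belt: β = asin((r2−r1)/C) = asin(6/46) = 7.4947°
wrap1 = π − 2β = 165.0106°
wrap2 = π + 2β = 194.9894°
tangent length = C·cosβ = 45.6070
L = r1·wrap1 + r2·wrap2 + 2·C·cosβ = 14·2.8800 + 20·3.4032 + 2·45.6070 = 199.5979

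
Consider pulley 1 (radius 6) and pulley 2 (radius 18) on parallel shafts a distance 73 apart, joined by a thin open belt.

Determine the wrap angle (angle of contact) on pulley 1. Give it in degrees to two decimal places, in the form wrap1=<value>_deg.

open belt: β = asin((r2−r1)/C) = asin(12/73) = 9.4614°
wrap1 = π − 2β = 161.0771°
wrap2 = π + 2β = 198.9229°

wrap1=161.08_deg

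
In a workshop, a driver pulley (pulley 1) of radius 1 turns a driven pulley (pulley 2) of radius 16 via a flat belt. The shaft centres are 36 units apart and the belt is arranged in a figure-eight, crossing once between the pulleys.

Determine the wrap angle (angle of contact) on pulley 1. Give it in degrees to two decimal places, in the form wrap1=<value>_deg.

crossed belt: β = asin((r1+r2)/C) = asin(17/36) = 28.1786°
wrap1 = wrap2 = π + 2β = 236.3573°

wrap1=236.36_deg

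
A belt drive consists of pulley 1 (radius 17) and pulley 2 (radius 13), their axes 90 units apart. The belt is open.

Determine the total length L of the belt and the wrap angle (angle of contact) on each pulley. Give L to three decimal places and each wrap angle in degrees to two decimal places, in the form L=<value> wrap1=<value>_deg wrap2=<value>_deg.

open belt: β = asin((r2−r1)/C) = asin(-4/90) = -2.5473°
wrap1 = π − 2β = 185.0946°
wrap2 = π + 2β = 174.9054°
tangent length = C·cosβ = 89.9111
L = r1·wrap1 + r2·wrap2 + 2·C·cosβ = 17·3.2305 + 13·3.0527 + 2·89.9111 = 274.4256

L=274.426 wrap1=185.09_deg wrap2=174.91_deg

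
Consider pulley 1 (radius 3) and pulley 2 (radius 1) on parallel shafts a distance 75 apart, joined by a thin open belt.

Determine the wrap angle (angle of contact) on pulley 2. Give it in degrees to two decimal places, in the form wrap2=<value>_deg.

wrap2=176.94_deg

open belt: β = asin((r2−r1)/C) = asin(-2/75) = -1.5281°
wrap1 = π − 2β = 183.0561°
wrap2 = π + 2β = 176.9439°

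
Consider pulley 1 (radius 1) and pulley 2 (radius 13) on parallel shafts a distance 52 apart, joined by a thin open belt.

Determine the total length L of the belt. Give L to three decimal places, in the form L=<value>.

open belt: β = asin((r2−r1)/C) = asin(12/52) = 13.3424°
wrap1 = π − 2β = 153.3153°
wrap2 = π + 2β = 206.6847°
tangent length = C·cosβ = 50.5964
L = r1·wrap1 + r2·wrap2 + 2·C·cosβ = 1·2.6759 + 13·3.6073 + 2·50.5964 = 150.7640

L=150.764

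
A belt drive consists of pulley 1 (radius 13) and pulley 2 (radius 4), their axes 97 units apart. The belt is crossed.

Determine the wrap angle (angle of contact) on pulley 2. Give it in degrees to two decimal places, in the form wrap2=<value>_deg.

crossed belt: β = asin((r1+r2)/C) = asin(17/97) = 10.0937°
wrap1 = wrap2 = π + 2β = 200.1873°

wrap2=200.19_deg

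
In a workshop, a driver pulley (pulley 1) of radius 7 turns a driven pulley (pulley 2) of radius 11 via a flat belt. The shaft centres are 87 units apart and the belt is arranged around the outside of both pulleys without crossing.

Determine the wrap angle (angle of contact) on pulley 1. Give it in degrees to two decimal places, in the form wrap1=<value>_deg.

wrap1=174.73_deg

open belt: β = asin((r2−r1)/C) = asin(4/87) = 2.6352°
wrap1 = π − 2β = 174.7296°
wrap2 = π + 2β = 185.2704°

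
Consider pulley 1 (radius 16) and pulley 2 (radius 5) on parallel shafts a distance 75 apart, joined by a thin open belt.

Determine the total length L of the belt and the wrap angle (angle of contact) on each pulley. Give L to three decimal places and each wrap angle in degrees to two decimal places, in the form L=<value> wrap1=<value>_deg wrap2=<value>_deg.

open belt: β = asin((r2−r1)/C) = asin(-11/75) = -8.4338°
wrap1 = π − 2β = 196.8676°
wrap2 = π + 2β = 163.1324°
tangent length = C·cosβ = 74.1889
L = r1·wrap1 + r2·wrap2 + 2·C·cosβ = 16·3.4360 + 5·2.8472 + 2·74.1889 = 217.5897

L=217.590 wrap1=196.87_deg wrap2=163.13_deg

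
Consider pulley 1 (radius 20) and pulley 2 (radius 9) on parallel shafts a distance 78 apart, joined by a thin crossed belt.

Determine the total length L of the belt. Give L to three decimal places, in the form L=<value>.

L=258.018

crossed belt: β = asin((r1+r2)/C) = asin(29/78) = 21.8264°
wrap1 = wrap2 = π + 2β = 223.6527°
tangent length = C·cosβ = 72.4086
L = (r1+r2)·wrap + 2·C·cosβ = 29·3.9035 + 2·72.4086 = 258.0179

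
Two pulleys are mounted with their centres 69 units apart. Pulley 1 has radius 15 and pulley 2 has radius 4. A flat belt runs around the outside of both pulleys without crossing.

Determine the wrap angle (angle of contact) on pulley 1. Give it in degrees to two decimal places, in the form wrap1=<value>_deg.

wrap1=198.35_deg

open belt: β = asin((r2−r1)/C) = asin(-11/69) = -9.1732°
wrap1 = π − 2β = 198.3465°
wrap2 = π + 2β = 161.6535°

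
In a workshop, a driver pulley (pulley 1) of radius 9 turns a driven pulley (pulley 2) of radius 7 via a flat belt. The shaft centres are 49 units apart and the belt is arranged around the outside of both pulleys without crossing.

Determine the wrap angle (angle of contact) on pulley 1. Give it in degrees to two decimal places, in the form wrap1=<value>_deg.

open belt: β = asin((r2−r1)/C) = asin(-2/49) = -2.3393°
wrap1 = π − 2β = 184.6785°
wrap2 = π + 2β = 175.3215°

wrap1=184.68_deg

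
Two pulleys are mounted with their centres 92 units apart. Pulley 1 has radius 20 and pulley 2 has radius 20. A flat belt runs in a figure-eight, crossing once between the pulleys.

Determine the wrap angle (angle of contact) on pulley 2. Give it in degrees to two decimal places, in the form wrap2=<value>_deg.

wrap2=231.54_deg

crossed belt: β = asin((r1+r2)/C) = asin(40/92) = 25.7715°
wrap1 = wrap2 = π + 2β = 231.5429°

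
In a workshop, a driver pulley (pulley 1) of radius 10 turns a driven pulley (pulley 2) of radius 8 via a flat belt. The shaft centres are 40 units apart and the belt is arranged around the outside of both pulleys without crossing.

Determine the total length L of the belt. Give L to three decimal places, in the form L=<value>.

open belt: β = asin((r2−r1)/C) = asin(-2/40) = -2.8660°
wrap1 = π − 2β = 185.7320°
wrap2 = π + 2β = 174.2680°
tangent length = C·cosβ = 39.9500
L = r1·wrap1 + r2·wrap2 + 2·C·cosβ = 10·3.2416 + 8·3.0416 + 2·39.9500 = 136.6487

L=136.649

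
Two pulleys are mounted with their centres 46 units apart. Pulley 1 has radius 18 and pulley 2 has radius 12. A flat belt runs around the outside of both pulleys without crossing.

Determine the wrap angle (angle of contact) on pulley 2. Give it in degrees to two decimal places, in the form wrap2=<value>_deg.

open belt: β = asin((r2−r1)/C) = asin(-6/46) = -7.4947°
wrap1 = π − 2β = 194.9894°
wrap2 = π + 2β = 165.0106°

wrap2=165.01_deg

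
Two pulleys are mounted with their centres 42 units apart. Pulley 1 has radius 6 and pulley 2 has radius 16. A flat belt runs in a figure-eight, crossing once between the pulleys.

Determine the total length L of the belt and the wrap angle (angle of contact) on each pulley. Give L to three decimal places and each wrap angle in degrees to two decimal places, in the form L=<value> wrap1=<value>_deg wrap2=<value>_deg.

crossed belt: β = asin((r1+r2)/C) = asin(22/42) = 31.5881°
wrap1 = wrap2 = π + 2β = 243.1763°
tangent length = C·cosβ = 35.7771
L = (r1+r2)·wrap + 2·C·cosβ = 22·4.2442 + 2·35.7771 = 164.9272

L=164.927 wrap1=243.18_deg wrap2=243.18_deg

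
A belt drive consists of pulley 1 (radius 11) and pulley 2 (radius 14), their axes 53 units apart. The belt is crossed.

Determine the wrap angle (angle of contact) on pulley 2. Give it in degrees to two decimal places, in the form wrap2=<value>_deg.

wrap2=236.29_deg

crossed belt: β = asin((r1+r2)/C) = asin(25/53) = 28.1446°
wrap1 = wrap2 = π + 2β = 236.2892°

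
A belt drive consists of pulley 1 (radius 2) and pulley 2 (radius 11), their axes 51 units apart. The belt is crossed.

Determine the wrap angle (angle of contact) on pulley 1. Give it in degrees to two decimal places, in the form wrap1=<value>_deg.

wrap1=209.54_deg

crossed belt: β = asin((r1+r2)/C) = asin(13/51) = 14.7678°
wrap1 = wrap2 = π + 2β = 209.5356°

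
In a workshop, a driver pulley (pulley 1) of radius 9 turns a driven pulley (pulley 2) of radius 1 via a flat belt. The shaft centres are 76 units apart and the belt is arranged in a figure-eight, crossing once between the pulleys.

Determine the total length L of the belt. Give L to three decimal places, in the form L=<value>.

crossed belt: β = asin((r1+r2)/C) = asin(10/76) = 7.5608°
wrap1 = wrap2 = π + 2β = 195.1217°
tangent length = C·cosβ = 75.3392
L = (r1+r2)·wrap + 2·C·cosβ = 10·3.4055 + 2·75.3392 = 184.7336

L=184.734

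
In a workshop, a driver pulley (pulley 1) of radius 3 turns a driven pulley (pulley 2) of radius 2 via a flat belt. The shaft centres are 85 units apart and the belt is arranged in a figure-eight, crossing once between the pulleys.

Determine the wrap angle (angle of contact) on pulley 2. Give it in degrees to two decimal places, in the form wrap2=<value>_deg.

wrap2=186.74_deg

crossed belt: β = asin((r1+r2)/C) = asin(5/85) = 3.3723°
wrap1 = wrap2 = π + 2β = 186.7446°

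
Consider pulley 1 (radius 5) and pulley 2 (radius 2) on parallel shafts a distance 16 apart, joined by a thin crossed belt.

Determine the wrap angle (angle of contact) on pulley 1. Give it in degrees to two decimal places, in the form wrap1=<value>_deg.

crossed belt: β = asin((r1+r2)/C) = asin(7/16) = 25.9445°
wrap1 = wrap2 = π + 2β = 231.8890°

wrap1=231.89_deg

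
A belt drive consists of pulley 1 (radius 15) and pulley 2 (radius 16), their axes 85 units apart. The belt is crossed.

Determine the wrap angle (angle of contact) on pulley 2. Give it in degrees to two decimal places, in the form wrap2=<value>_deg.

wrap2=222.78_deg

crossed belt: β = asin((r1+r2)/C) = asin(31/85) = 21.3895°
wrap1 = wrap2 = π + 2β = 222.7790°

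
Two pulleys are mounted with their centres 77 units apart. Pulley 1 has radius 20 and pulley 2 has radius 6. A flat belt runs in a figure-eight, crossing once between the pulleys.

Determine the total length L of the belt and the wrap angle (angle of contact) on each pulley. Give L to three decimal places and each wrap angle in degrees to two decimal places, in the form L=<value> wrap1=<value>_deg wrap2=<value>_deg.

crossed belt: β = asin((r1+r2)/C) = asin(26/77) = 19.7345°
wrap1 = wrap2 = π + 2β = 219.4690°
tangent length = C·cosβ = 72.4776
L = (r1+r2)·wrap + 2·C·cosβ = 26·3.8305 + 2·72.4776 = 244.5471

L=244.547 wrap1=219.47_deg wrap2=219.47_deg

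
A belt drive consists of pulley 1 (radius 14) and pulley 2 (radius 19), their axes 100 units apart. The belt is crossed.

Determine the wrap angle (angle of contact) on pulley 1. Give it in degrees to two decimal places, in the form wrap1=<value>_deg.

crossed belt: β = asin((r1+r2)/C) = asin(33/100) = 19.2688°
wrap1 = wrap2 = π + 2β = 218.5376°

wrap1=218.54_deg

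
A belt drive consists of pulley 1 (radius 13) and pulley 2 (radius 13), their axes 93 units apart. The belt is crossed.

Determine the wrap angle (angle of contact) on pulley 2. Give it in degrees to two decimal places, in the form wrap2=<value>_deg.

wrap2=212.47_deg

crossed belt: β = asin((r1+r2)/C) = asin(26/93) = 16.2345°
wrap1 = wrap2 = π + 2β = 212.4691°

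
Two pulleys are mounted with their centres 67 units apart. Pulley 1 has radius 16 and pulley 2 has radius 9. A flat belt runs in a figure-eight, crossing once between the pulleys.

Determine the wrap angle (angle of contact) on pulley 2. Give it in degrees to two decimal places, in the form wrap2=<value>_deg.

wrap2=223.82_deg

crossed belt: β = asin((r1+r2)/C) = asin(25/67) = 21.9090°
wrap1 = wrap2 = π + 2β = 223.8181°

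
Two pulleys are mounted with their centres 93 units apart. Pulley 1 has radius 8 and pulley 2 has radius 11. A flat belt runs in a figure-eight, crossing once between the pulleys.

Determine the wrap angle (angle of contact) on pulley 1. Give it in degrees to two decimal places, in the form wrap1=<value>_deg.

wrap1=203.58_deg

crossed belt: β = asin((r1+r2)/C) = asin(19/93) = 11.7886°
wrap1 = wrap2 = π + 2β = 203.5772°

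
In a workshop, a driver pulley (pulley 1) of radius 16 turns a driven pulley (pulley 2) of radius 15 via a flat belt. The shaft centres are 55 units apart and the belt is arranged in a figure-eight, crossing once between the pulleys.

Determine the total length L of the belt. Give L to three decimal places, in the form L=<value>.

crossed belt: β = asin((r1+r2)/C) = asin(31/55) = 34.3077°
wrap1 = wrap2 = π + 2β = 248.6153°
tangent length = C·cosβ = 45.4313
L = (r1+r2)·wrap + 2·C·cosβ = 31·4.3392 + 2·45.4313 = 225.3764

L=225.376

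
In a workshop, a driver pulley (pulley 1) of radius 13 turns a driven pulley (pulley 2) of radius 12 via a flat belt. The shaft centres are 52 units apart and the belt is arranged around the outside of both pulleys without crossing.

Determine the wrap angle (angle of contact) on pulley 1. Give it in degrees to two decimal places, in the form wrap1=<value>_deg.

wrap1=182.20_deg

open belt: β = asin((r2−r1)/C) = asin(-1/52) = -1.1019°
wrap1 = π − 2β = 182.2038°
wrap2 = π + 2β = 177.7962°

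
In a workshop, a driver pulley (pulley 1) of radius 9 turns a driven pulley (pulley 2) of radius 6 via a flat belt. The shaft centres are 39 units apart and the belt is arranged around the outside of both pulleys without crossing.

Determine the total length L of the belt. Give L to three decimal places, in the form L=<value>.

L=125.355

open belt: β = asin((r2−r1)/C) = asin(-3/39) = -4.4117°
wrap1 = π − 2β = 188.8235°
wrap2 = π + 2β = 171.1765°
tangent length = C·cosβ = 38.8844
L = r1·wrap1 + r2·wrap2 + 2·C·cosβ = 9·3.2956 + 6·2.9876 + 2·38.8844 = 125.3548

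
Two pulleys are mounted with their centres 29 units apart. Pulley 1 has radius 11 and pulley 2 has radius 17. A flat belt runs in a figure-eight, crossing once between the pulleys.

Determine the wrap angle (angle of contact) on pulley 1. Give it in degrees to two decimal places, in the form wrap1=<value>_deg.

crossed belt: β = asin((r1+r2)/C) = asin(28/29) = 74.9098°
wrap1 = wrap2 = π + 2β = 329.8196°

wrap1=329.82_deg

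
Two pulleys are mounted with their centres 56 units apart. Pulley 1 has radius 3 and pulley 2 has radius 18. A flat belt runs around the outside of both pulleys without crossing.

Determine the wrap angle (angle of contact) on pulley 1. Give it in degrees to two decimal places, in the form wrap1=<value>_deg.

wrap1=148.93_deg

open belt: β = asin((r2−r1)/C) = asin(15/56) = 15.5368°
wrap1 = π − 2β = 148.9264°
wrap2 = π + 2β = 211.0736°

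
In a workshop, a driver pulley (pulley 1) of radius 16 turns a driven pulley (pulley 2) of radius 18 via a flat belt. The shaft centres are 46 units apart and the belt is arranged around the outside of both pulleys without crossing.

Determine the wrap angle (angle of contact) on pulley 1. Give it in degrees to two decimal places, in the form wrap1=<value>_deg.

open belt: β = asin((r2−r1)/C) = asin(2/46) = 2.4919°
wrap1 = π − 2β = 175.0162°
wrap2 = π + 2β = 184.9838°

wrap1=175.02_deg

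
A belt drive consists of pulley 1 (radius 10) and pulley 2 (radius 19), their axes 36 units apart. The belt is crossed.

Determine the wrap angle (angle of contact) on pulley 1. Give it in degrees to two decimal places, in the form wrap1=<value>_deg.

crossed belt: β = asin((r1+r2)/C) = asin(29/36) = 53.6639°
wrap1 = wrap2 = π + 2β = 287.3279°

wrap1=287.33_deg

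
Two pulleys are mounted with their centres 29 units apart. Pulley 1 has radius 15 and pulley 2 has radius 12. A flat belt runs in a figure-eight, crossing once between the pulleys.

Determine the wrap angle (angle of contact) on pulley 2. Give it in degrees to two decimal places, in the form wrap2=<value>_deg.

wrap2=317.19_deg

crossed belt: β = asin((r1+r2)/C) = asin(27/29) = 68.5967°
wrap1 = wrap2 = π + 2β = 317.1933°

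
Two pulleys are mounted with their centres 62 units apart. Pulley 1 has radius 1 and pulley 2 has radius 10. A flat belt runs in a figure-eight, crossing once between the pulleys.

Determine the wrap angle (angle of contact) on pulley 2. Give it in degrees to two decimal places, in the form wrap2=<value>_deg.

crossed belt: β = asin((r1+r2)/C) = asin(11/62) = 10.2195°
wrap1 = wrap2 = π + 2β = 200.4390°

wrap2=200.44_deg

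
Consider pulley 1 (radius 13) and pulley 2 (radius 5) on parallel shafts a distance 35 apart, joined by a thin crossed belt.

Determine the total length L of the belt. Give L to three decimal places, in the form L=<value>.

L=136.028

crossed belt: β = asin((r1+r2)/C) = asin(18/35) = 30.9497°
wrap1 = wrap2 = π + 2β = 241.8994°
tangent length = C·cosβ = 30.0167
L = (r1+r2)·wrap + 2·C·cosβ = 18·4.2219 + 2·30.0167 = 136.0283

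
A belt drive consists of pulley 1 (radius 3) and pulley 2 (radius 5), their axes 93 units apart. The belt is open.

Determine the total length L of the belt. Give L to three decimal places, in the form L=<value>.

L=211.176

open belt: β = asin((r2−r1)/C) = asin(2/93) = 1.2323°
wrap1 = π − 2β = 177.5355°
wrap2 = π + 2β = 182.4645°
tangent length = C·cosβ = 92.9785
L = r1·wrap1 + r2·wrap2 + 2·C·cosβ = 3·3.0986 + 5·3.1846 + 2·92.9785 = 211.1758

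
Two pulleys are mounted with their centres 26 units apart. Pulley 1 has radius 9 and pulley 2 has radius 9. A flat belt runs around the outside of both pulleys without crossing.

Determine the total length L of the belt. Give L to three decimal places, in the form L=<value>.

L=108.549

open belt: β = asin((r2−r1)/C) = asin(0/26) = 0.0000°
wrap1 = π − 2β = 180.0000°
wrap2 = π + 2β = 180.0000°
tangent length = C·cosβ = 26.0000
L = r1·wrap1 + r2·wrap2 + 2·C·cosβ = 9·3.1416 + 9·3.1416 + 2·26.0000 = 108.5487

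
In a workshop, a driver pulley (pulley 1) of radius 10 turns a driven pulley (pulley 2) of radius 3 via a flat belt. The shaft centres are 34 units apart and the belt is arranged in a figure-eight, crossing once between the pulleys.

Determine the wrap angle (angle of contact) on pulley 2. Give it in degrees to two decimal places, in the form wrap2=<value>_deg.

crossed belt: β = asin((r1+r2)/C) = asin(13/34) = 22.4795°
wrap1 = wrap2 = π + 2β = 224.9590°

wrap2=224.96_deg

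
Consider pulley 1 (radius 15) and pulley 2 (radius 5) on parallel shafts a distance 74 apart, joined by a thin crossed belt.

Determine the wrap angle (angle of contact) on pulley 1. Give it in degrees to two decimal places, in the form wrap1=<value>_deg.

crossed belt: β = asin((r1+r2)/C) = asin(20/74) = 15.6804°
wrap1 = wrap2 = π + 2β = 211.3607°

wrap1=211.36_deg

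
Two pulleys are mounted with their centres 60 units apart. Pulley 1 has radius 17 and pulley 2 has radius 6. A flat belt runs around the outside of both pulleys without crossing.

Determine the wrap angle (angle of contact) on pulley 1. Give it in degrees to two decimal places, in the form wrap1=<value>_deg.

open belt: β = asin((r2−r1)/C) = asin(-11/60) = -10.5640°
wrap1 = π − 2β = 201.1280°
wrap2 = π + 2β = 158.8720°

wrap1=201.13_deg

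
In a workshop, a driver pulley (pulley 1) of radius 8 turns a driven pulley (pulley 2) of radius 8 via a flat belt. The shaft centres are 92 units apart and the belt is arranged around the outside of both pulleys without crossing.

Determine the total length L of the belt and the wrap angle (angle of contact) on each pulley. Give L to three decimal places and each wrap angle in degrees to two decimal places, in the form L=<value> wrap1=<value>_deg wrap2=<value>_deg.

open belt: β = asin((r2−r1)/C) = asin(0/92) = 0.0000°
wrap1 = π − 2β = 180.0000°
wrap2 = π + 2β = 180.0000°
tangent length = C·cosβ = 92.0000
L = r1·wrap1 + r2·wrap2 + 2·C·cosβ = 8·3.1416 + 8·3.1416 + 2·92.0000 = 234.2655

L=234.265 wrap1=180.00_deg wrap2=180.00_deg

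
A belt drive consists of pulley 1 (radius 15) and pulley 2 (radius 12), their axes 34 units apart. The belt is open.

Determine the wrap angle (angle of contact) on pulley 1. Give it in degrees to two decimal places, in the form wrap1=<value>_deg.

open belt: β = asin((r2−r1)/C) = asin(-3/34) = -5.0621°
wrap1 = π − 2β = 190.1242°
wrap2 = π + 2β = 169.8758°

wrap1=190.12_deg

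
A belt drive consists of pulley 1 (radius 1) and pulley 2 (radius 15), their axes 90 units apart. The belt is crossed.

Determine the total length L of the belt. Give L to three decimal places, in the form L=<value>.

crossed belt: β = asin((r1+r2)/C) = asin(16/90) = 10.2403°
wrap1 = wrap2 = π + 2β = 200.4807°
tangent length = C·cosβ = 88.5664
L = (r1+r2)·wrap + 2·C·cosβ = 16·3.4990 + 2·88.5664 = 233.1175

L=233.117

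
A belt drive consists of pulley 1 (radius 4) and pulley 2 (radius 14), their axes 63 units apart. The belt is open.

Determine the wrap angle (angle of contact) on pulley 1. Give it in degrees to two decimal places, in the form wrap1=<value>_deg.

wrap1=161.73_deg

open belt: β = asin((r2−r1)/C) = asin(10/63) = 9.1332°
wrap1 = π − 2β = 161.7336°
wrap2 = π + 2β = 198.2664°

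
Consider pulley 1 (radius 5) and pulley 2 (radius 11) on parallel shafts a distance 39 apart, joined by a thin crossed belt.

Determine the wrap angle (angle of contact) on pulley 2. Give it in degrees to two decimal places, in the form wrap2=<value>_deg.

crossed belt: β = asin((r1+r2)/C) = asin(16/39) = 24.2209°
wrap1 = wrap2 = π + 2β = 228.4419°

wrap2=228.44_deg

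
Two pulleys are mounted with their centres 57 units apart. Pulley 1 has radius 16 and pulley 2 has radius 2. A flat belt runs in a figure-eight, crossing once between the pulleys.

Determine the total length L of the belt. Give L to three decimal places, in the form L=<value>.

crossed belt: β = asin((r1+r2)/C) = asin(18/57) = 18.4085°
wrap1 = wrap2 = π + 2β = 216.8170°
tangent length = C·cosβ = 54.0833
L = (r1+r2)·wrap + 2·C·cosβ = 18·3.7842 + 2·54.0833 = 176.2816

L=176.282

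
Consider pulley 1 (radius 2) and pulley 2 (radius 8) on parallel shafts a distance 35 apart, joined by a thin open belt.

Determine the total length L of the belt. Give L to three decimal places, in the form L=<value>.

L=102.447

open belt: β = asin((r2−r1)/C) = asin(6/35) = 9.8709°
wrap1 = π − 2β = 160.2582°
wrap2 = π + 2β = 199.7418°
tangent length = C·cosβ = 34.4819
L = r1·wrap1 + r2·wrap2 + 2·C·cosβ = 2·2.7970 + 8·3.4862 + 2·34.4819 = 102.4470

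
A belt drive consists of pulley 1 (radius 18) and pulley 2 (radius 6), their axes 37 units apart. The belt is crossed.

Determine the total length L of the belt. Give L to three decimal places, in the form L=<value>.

L=165.597

crossed belt: β = asin((r1+r2)/C) = asin(24/37) = 40.4398°
wrap1 = wrap2 = π + 2β = 260.8796°
tangent length = C·cosβ = 28.1603
L = (r1+r2)·wrap + 2·C·cosβ = 24·4.5532 + 2·28.1603 = 165.5975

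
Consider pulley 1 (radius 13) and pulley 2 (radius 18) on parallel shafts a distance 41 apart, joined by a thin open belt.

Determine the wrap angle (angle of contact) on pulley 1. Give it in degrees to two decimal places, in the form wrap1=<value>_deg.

open belt: β = asin((r2−r1)/C) = asin(5/41) = 7.0047°
wrap1 = π − 2β = 165.9905°
wrap2 = π + 2β = 194.0095°

wrap1=165.99_deg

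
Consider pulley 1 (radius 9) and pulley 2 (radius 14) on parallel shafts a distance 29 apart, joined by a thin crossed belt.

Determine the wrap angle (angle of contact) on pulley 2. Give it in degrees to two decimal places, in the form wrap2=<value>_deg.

crossed belt: β = asin((r1+r2)/C) = asin(23/29) = 52.4765°
wrap1 = wrap2 = π + 2β = 284.9530°

wrap2=284.95_deg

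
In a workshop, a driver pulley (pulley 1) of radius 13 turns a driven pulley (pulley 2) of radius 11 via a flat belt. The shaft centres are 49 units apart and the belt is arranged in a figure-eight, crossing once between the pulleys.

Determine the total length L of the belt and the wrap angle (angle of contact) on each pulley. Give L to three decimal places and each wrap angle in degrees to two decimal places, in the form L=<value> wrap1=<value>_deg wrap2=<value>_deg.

crossed belt: β = asin((r1+r2)/C) = asin(24/49) = 29.3272°
wrap1 = wrap2 = π + 2β = 238.6543°
tangent length = C·cosβ = 42.7200
L = (r1+r2)·wrap + 2·C·cosβ = 24·4.1653 + 2·42.7200 = 185.4073

L=185.407 wrap1=238.65_deg wrap2=238.65_deg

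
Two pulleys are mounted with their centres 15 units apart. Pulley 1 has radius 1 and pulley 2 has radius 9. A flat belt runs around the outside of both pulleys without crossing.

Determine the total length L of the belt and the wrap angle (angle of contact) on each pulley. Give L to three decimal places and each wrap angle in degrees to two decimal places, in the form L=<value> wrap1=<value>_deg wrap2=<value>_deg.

L=65.794 wrap1=115.54_deg wrap2=244.46_deg

open belt: β = asin((r2−r1)/C) = asin(8/15) = 32.2310°
wrap1 = π − 2β = 115.5381°
wrap2 = π + 2β = 244.4619°
tangent length = C·cosβ = 12.6886
L = r1·wrap1 + r2·wrap2 + 2·C·cosβ = 1·2.0165 + 9·4.2667 + 2·12.6886 = 65.7937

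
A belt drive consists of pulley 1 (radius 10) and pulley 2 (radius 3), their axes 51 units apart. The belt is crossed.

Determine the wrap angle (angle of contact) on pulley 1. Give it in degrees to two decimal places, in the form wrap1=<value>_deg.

crossed belt: β = asin((r1+r2)/C) = asin(13/51) = 14.7678°
wrap1 = wrap2 = π + 2β = 209.5356°

wrap1=209.54_deg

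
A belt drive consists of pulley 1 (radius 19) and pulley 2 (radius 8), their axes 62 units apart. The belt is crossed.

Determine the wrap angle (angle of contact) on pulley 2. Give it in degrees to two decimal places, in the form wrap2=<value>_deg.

wrap2=231.63_deg

crossed belt: β = asin((r1+r2)/C) = asin(27/62) = 25.8161°
wrap1 = wrap2 = π + 2β = 231.6322°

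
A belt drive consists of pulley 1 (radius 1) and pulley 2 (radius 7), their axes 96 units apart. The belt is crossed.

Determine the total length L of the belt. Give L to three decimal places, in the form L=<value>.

crossed belt: β = asin((r1+r2)/C) = asin(8/96) = 4.7802°
wrap1 = wrap2 = π + 2β = 189.5604°
tangent length = C·cosβ = 95.6661
L = (r1+r2)·wrap + 2·C·cosβ = 8·3.3085 + 2·95.6661 = 217.7998

L=217.800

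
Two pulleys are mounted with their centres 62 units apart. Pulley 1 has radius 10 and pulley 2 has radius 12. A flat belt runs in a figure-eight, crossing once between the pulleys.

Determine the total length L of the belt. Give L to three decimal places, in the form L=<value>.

L=201.007

crossed belt: β = asin((r1+r2)/C) = asin(22/62) = 20.7836°
wrap1 = wrap2 = π + 2β = 221.5671°
tangent length = C·cosβ = 57.9655
L = (r1+r2)·wrap + 2·C·cosβ = 22·3.8671 + 2·57.9655 = 201.0067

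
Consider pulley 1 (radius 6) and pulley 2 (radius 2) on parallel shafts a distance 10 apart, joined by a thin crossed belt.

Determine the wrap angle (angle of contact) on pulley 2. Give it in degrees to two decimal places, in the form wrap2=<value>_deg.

wrap2=286.26_deg

crossed belt: β = asin((r1+r2)/C) = asin(8/10) = 53.1301°
wrap1 = wrap2 = π + 2β = 286.2602°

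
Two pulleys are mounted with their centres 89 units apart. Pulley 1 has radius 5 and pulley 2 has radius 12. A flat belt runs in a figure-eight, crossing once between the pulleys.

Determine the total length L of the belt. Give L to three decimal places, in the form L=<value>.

L=234.664

crossed belt: β = asin((r1+r2)/C) = asin(17/89) = 11.0118°
wrap1 = wrap2 = π + 2β = 202.0236°
tangent length = C·cosβ = 87.3613
L = (r1+r2)·wrap + 2·C·cosβ = 17·3.5260 + 2·87.3613 = 234.6642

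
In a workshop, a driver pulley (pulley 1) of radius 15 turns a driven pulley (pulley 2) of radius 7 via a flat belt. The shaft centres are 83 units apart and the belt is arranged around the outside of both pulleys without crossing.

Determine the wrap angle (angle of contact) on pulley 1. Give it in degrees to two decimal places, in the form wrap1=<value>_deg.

wrap1=191.06_deg

open belt: β = asin((r2−r1)/C) = asin(-8/83) = -5.5311°
wrap1 = π − 2β = 191.0621°
wrap2 = π + 2β = 168.9379°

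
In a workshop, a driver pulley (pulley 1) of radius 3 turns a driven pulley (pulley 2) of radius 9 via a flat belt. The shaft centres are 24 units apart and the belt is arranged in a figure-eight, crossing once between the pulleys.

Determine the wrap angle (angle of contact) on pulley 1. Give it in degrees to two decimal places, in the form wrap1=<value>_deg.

wrap1=240.00_deg

crossed belt: β = asin((r1+r2)/C) = asin(12/24) = 30.0000°
wrap1 = wrap2 = π + 2β = 240.0000°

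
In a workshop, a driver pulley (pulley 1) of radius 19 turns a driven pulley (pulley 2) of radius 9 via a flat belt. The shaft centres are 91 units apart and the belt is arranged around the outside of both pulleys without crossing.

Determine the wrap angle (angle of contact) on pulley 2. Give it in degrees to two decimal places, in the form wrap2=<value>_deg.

wrap2=167.38_deg

open belt: β = asin((r2−r1)/C) = asin(-10/91) = -6.3090°
wrap1 = π − 2β = 192.6180°
wrap2 = π + 2β = 167.3820°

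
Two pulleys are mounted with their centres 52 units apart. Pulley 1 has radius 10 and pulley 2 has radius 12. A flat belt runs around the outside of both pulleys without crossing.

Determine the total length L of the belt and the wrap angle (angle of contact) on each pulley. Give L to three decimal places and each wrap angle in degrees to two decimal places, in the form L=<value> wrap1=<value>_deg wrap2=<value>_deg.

open belt: β = asin((r2−r1)/C) = asin(2/52) = 2.2042°
wrap1 = π − 2β = 175.5915°
wrap2 = π + 2β = 184.4085°
tangent length = C·cosβ = 51.9615
L = r1·wrap1 + r2·wrap2 + 2·C·cosβ = 10·3.0647 + 12·3.2185 + 2·51.9615 = 173.1920

L=173.192 wrap1=175.59_deg wrap2=184.41_deg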